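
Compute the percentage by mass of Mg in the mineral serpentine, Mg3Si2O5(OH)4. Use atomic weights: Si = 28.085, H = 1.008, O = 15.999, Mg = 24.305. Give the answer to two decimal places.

26.31 weight percent

Formula mass = 3×24.305 + 2×28.085 + 9×15.999 + 4×1.008 = 277.108 g/mol, of which 72.915 g is Mg.
So Mg makes up 72.915/277.108 = 0.2631 of the mass, i.e. 26.31%.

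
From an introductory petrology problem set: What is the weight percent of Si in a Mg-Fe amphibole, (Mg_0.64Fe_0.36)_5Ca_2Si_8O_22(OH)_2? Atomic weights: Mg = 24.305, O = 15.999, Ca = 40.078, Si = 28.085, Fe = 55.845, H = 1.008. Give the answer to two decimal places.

25.85 wt%

Formula mass = 3.20×24.305 + 1.80×55.845 + 2×40.078 + 8×28.085 + 24×15.999 + 2×1.008 = 869.125 g/mol, of which 224.680 g is Si.
So Si makes up 224.680/869.125 = 0.2585 of the mass, i.e. 25.85%.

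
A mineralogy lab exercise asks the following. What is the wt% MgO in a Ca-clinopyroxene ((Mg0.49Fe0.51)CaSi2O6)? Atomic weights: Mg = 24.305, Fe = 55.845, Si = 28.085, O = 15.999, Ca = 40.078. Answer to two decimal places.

Formula mass = 232.632 g/mol.
0.49 Mg → 0.4900 mol MgO per formula unit; M(MgO) = 40.304, so MgO mass = 19.749 g.
19.749/232.632 × 100 = 8.49 wt%.

8.49 wt%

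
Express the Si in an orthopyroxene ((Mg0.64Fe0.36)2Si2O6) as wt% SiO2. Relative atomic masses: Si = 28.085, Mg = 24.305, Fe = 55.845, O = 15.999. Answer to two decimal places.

53.77 wt%

M((Mg0.64Fe0.36)2Si2O6) = 223.483 g/mol; M(SiO2) = 60.083 g/mol.
Moles SiO2 per formula unit = 2 Si ÷ 1 = 2.0000.
SiO2 fraction = (2.0000 × 60.083) / 223.483 = 120.166/223.483 = 0.5377.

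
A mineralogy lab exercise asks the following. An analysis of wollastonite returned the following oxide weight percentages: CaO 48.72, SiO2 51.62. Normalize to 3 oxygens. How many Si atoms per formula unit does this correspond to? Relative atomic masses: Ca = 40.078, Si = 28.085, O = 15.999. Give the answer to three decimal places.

0.996 Si apfu

48.72 wt% CaO ÷ 56.077 g/mol = 0.86881 mol, giving 0.86881 Ca and 0.86881 O.
51.62 wt% SiO2 ÷ 60.083 g/mol = 0.85914 mol, giving 0.85914 Si and 1.71828 O.
Oxygen sums to 2.58709; scaling by 3/2.58709 = 1.15960 puts the formula on 3 O.
Si: 0.85914 × 1.15960 = 0.996 atoms per formula unit.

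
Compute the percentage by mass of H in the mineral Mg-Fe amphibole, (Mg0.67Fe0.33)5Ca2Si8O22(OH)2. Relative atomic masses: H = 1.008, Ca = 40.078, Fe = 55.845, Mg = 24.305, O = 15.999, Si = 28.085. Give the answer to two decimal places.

0.23 wt%

Molar mass of (Mg0.67Fe0.33)5Ca2Si8O22(OH)2: 3.35×24.305 + 1.65×55.845 + 2×40.078 + 8×28.085 + 24×15.999 + 2×1.008 = 864.394 g/mol.
Mass of H per formula unit: 2 × 1.008 = 2.016 g.
Weight fraction H = 2.016 / 864.394 = 0.0023.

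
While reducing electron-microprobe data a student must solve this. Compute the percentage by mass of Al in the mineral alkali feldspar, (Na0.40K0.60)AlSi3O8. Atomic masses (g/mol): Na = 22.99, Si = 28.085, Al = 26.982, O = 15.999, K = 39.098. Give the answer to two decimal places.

9.92 weight percent

Formula mass = 0.40·22.99 + 0.60·39.098 + 1·26.982 + 3·28.085 + 8·15.999 = 271.884 g/mol, of which 26.982 g is Al.
So Al makes up 26.982/271.884 = 0.0992 of the mass, i.e. 9.92%.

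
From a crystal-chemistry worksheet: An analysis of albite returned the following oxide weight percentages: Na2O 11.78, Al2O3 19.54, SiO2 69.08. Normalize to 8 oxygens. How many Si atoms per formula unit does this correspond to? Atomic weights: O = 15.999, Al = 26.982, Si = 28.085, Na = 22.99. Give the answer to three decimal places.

11.78 wt% Na2O ÷ 61.979 g/mol = 0.19006 mol, giving 0.38012 Na and 0.19006 O.
19.54 wt% Al2O3 ÷ 101.961 g/mol = 0.19164 mol, giving 0.38328 Al and 0.57492 O.
69.08 wt% SiO2 ÷ 60.083 g/mol = 1.14974 mol, giving 1.14974 Si and 2.29948 O.
Oxygen sums to 3.06446; scaling by 8/3.06446 = 2.61057 puts the formula on 8 O.
Si: 1.14974 × 2.61057 = 3.001 atoms per formula unit.

3.001 Si apfu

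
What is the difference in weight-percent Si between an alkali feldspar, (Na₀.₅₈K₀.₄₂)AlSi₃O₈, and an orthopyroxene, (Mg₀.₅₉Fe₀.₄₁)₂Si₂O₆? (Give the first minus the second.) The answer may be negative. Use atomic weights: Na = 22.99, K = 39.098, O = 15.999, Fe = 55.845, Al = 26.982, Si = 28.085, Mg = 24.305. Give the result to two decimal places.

6.54 percentage points

First mineral: 84.255 g Si in 268.984 g formula = 31.32 wt% Si.
Second mineral: 56.170 g Si in 226.637 g formula = 24.78 wt% Si.
31.32% − 24.78% gives a difference of 6.54 percentage points.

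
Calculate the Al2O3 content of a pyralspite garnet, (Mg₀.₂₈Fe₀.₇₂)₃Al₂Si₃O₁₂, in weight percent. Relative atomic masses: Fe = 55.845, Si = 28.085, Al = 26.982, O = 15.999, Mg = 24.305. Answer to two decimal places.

Formula mass = 471.248 g/mol.
2 Al → 1.0000 mol Al2O3 per formula unit; M(Al2O3) = 101.961, so Al2O3 mass = 101.961 g.
101.961/471.248 × 100 = 21.64 wt%.

21.64 wt%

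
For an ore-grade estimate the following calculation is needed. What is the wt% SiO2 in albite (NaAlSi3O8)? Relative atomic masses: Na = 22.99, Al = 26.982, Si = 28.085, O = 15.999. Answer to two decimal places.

M(NaAlSi3O8) = 262.219 g/mol; M(SiO2) = 60.083 g/mol.
Moles SiO2 per formula unit = 3 Si ÷ 1 = 3.0000.
SiO2 fraction = (3.0000 × 60.083) / 262.219 = 180.249/262.219 = 0.6874.

68.74 wt%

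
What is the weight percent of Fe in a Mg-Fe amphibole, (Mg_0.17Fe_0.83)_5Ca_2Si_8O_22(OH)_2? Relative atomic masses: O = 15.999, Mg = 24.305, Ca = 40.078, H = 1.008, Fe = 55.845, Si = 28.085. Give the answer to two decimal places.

24.57 weight percent

Molar mass of (Mg_0.17Fe_0.83)_5Ca_2Si_8O_22(OH)_2: 0.85·24.305 + 4.15·55.845 + 2·40.078 + 8·28.085 + 24·15.999 + 2·1.008 = 943.244 g/mol.
Mass of Fe per formula unit: 4.15 × 55.845 = 231.757 g.
Weight fraction Fe = 231.757 / 943.244 = 0.2457.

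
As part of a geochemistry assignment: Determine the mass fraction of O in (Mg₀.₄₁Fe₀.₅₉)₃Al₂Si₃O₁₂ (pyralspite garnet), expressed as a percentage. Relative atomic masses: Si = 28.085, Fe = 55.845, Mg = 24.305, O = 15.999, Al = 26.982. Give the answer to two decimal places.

Molar mass of (Mg₀.₄₁Fe₀.₅₉)₃Al₂Si₃O₁₂: 1.23*24.305 + 1.77*55.845 + 2*26.982 + 3*28.085 + 12*15.999 = 458.948 g/mol.
Mass of O per formula unit: 12 × 15.999 = 191.988 g.
Weight fraction O = 191.988 / 458.948 = 0.4183.

41.83 weight percent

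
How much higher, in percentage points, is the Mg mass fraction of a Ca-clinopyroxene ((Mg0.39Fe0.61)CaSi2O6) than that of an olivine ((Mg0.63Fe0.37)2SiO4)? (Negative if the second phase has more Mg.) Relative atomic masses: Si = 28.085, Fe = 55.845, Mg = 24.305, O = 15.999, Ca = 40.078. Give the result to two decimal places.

-14.65 percentage points

Mg in (Mg0.39Fe0.61)CaSi2O6: molar mass 235.786 g/mol; 0.39×24.305 = 9.479 g → 4.02 wt%.
Mg in (Mg0.63Fe0.37)2SiO4: molar mass 164.031 g/mol; 1.26×24.305 = 30.624 g → 18.67 wt%.
Difference = 4.02 − 18.67 = -14.65 percentage points.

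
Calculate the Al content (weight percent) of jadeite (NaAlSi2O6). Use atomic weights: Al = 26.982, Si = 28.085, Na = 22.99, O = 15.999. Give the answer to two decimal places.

Molar mass of NaAlSi2O6: 1*22.99 + 1*26.982 + 2*28.085 + 6*15.999 = 202.136 g/mol.
Mass of Al per formula unit: 1 × 26.982 = 26.982 g.
Weight fraction Al = 26.982 / 202.136 = 0.1335.

13.35 weight percent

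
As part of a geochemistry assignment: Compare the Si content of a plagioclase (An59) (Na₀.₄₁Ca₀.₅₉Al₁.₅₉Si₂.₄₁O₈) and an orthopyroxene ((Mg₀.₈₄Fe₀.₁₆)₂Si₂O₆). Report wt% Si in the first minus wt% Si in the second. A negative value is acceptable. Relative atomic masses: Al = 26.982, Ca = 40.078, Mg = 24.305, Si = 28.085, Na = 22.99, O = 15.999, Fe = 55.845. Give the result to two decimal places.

-1.72 percentage points

First mineral: 67.685 g Si in 271.650 g formula = 24.92 wt% Si.
Second mineral: 56.170 g Si in 210.867 g formula = 26.64 wt% Si.
24.92% − 26.64% gives a difference of -1.72 percentage points.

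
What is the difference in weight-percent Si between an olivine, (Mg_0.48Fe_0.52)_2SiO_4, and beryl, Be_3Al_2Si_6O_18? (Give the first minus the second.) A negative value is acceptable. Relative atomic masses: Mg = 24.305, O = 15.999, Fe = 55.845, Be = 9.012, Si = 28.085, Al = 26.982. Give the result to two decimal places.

-15.16 percentage points

M((Mg_0.48Fe_0.52)_2SiO_4) = 173.493 g/mol, so wt% Si = 28.085/173.493 × 100 = 16.19%.
M(Be_3Al_2Si_6O_18) = 537.492 g/mol, so wt% Si = 168.510/537.492 × 100 = 31.35%.
16.19 − 31.35 = -15.16 pp.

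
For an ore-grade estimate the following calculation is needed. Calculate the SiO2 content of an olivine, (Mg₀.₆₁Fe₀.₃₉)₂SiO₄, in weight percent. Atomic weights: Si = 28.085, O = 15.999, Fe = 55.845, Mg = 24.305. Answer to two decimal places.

36.35 wt%

M((Mg₀.₆₁Fe₀.₃₉)₂SiO₄) = 165.292 g/mol; M(SiO2) = 60.083 g/mol.
Moles SiO2 per formula unit = 1 Si ÷ 1 = 1.0000.
SiO2 fraction = (1.0000 × 60.083) / 165.292 = 60.083/165.292 = 0.3635.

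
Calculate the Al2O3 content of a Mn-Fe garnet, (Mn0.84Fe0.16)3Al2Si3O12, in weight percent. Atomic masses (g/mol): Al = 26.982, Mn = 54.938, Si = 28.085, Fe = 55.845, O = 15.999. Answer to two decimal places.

M((Mn0.84Fe0.16)3Al2Si3O12) = 495.456 g/mol; M(Al2O3) = 101.961 g/mol.
Moles Al2O3 per formula unit = 2 Al ÷ 2 = 1.0000.
Al2O3 fraction = (1.0000 × 101.961) / 495.456 = 101.961/495.456 = 0.2058.

20.58 wt%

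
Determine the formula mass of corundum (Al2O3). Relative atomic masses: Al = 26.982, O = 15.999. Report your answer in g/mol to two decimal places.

101.96 g/mol

Al: 2 × 26.982 = 53.9640
O: 3 × 15.999 = 47.9970
Summing the contributions gives the formula mass.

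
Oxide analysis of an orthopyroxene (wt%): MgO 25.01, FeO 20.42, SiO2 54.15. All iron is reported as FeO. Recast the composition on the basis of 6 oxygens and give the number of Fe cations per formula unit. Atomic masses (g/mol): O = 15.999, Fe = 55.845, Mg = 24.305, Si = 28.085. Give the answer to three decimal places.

MgO (M=40.304): mol = 0.62053; Mg = 0.62053, O = 0.62053.
FeO (M=71.844): mol = 0.28423; Fe = 0.28423, O = 0.28423.
SiO2 (M=60.083): mol = 0.90125; Si = 0.90125, O = 1.80250.
ΣO = 2.70726; factor = 6/ΣO = 2.21626.
Fe apfu = 0.28423 × 2.21626 = 0.630.

0.630 Fe apfu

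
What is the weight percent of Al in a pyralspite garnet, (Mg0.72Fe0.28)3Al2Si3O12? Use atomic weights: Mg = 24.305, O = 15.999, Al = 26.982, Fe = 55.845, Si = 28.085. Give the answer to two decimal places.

12.56 weight percent

M((Mg0.72Fe0.28)3Al2Si3O12) = 429.616 g/mol.
Al contributes 2 × 26.982 = 53.964 g per mole.
53.964/429.616 = 0.1256 → 12.56%.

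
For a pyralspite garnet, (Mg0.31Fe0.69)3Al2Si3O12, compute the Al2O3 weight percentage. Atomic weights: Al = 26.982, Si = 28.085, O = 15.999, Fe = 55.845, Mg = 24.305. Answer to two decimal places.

Molar mass of (Mg0.31Fe0.69)3Al2Si3O12 = 0.93*24.305 + 2.07*55.845 + 2*26.982 + 3*28.085 + 12*15.999 = 468.410 g/mol.
Each formula unit contains 2 Al, equivalent to 2/2 = 1.0000 mol Al2O3.
M(Al2O3) = 2×26.982 + 3×15.999 = 101.961 g/mol.
Mass of Al2O3 per formula unit = 1.0000 × 101.961 = 101.961 g.
Al2O3 wt% = 101.961 / 468.410 × 100 = 21.77%.

21.77 wt%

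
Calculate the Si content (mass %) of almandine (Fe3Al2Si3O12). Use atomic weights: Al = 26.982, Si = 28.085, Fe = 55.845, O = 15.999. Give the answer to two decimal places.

Formula mass = 3×55.845 + 2×26.982 + 3×28.085 + 12×15.999 = 497.742 g/mol, of which 84.255 g is Si.
So Si makes up 84.255/497.742 = 0.1693 of the mass, i.e. 16.93%.

16.93 mass %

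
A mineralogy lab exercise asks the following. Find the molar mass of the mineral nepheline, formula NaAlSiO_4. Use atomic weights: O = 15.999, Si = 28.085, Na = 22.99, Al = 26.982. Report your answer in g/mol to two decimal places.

M = 1×22.99 + 1×26.982 + 1×28.085 + 4×15.999

142.05 g/mol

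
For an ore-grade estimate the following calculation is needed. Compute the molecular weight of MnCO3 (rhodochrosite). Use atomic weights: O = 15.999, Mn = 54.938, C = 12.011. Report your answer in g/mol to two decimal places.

114.95 g/mol

Mn: 1 × 54.938 = 54.9380
C: 1 × 12.011 = 12.0110
O: 3 × 15.999 = 47.9970
Summing the contributions gives the formula mass.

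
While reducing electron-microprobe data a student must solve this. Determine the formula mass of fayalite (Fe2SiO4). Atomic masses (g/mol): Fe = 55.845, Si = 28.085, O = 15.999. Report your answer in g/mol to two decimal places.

203.77 g/mol

Fe: 2 × 55.845 = 111.6900
Si: 1 × 28.085 = 28.0850
O: 4 × 15.999 = 63.9960
Summing the contributions gives the formula mass.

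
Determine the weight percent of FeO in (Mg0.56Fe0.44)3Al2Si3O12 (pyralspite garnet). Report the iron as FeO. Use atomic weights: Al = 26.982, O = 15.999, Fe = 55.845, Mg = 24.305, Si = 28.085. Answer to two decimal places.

M((Mg0.56Fe0.44)3Al2Si3O12) = 444.755 g/mol; M(FeO) = 71.844 g/mol.
Moles FeO per formula unit = 1.32 Fe ÷ 1 = 1.3200.
FeO fraction = (1.3200 × 71.844) / 444.755 = 94.834/444.755 = 0.2132.

21.32 wt%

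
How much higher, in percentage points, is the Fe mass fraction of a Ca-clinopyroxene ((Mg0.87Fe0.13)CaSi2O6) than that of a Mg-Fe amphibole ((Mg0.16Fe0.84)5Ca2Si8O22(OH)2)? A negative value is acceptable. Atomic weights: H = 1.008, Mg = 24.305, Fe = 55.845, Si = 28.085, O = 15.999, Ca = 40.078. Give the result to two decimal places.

M((Mg0.87Fe0.13)CaSi2O6) = 220.647 g/mol, so wt% Fe = 7.260/220.647 × 100 = 3.29%.
M((Mg0.16Fe0.84)5Ca2Si8O22(OH)2) = 944.821 g/mol, so wt% Fe = 234.549/944.821 × 100 = 24.82%.
3.29 − 24.82 = -21.53 pp.

-21.53 percentage points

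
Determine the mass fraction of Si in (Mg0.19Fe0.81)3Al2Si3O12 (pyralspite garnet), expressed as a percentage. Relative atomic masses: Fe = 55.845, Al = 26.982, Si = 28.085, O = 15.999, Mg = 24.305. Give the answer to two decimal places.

17.56 mass %

Molar mass of (Mg0.19Fe0.81)3Al2Si3O12: 0.57·24.305 + 2.43·55.845 + 2·26.982 + 3·28.085 + 12·15.999 = 479.764 g/mol.
Mass of Si per formula unit: 3 × 28.085 = 84.255 g.
Weight fraction Si = 84.255 / 479.764 = 0.1756.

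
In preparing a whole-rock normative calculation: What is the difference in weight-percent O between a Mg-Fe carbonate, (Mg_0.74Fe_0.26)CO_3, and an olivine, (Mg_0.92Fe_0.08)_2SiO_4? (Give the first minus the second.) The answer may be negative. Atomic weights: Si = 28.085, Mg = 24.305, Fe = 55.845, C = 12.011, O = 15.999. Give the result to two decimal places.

7.97 percentage points

M((Mg_0.74Fe_0.26)CO_3) = 92.513 g/mol, so wt% O = 47.997/92.513 × 100 = 51.88%.
M((Mg_0.92Fe_0.08)_2SiO_4) = 145.737 g/mol, so wt% O = 63.996/145.737 × 100 = 43.91%.
51.88 − 43.91 = 7.97 pp.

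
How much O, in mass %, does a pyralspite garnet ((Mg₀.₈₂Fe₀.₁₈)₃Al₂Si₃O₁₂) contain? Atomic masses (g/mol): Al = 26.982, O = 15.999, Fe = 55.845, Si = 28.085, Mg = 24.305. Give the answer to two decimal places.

45.69 mass %

Molar mass of (Mg₀.₈₂Fe₀.₁₈)₃Al₂Si₃O₁₂: 2.46·24.305 + 0.54·55.845 + 2·26.982 + 3·28.085 + 12·15.999 = 420.154 g/mol.
Mass of O per formula unit: 12 × 15.999 = 191.988 g.
Weight fraction O = 191.988 / 420.154 = 0.4569.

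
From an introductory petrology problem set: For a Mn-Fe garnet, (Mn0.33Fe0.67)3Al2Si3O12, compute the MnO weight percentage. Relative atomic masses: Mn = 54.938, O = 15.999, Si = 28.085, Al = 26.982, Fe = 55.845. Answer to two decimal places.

Molar mass of (Mn0.33Fe0.67)3Al2Si3O12 = 0.99×54.938 + 2.01×55.845 + 2×26.982 + 3×28.085 + 12×15.999 = 496.844 g/mol.
Each formula unit contains 0.99 Mn, equivalent to 0.99/1 = 0.9900 mol MnO.
M(MnO) = 1×54.938 + 1×15.999 = 70.937 g/mol.
Mass of MnO per formula unit = 0.9900 × 70.937 = 70.228 g.
MnO wt% = 70.228 / 496.844 × 100 = 14.13%.

14.13 wt%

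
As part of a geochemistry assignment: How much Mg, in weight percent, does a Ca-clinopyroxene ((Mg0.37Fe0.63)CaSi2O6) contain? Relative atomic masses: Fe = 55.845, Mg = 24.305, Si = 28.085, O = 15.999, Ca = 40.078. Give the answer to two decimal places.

M((Mg0.37Fe0.63)CaSi2O6) = 236.417 g/mol.
Mg contributes 0.37 × 24.305 = 8.993 g per mole.
8.993/236.417 = 0.0380 → 3.80%.

3.80 weight percent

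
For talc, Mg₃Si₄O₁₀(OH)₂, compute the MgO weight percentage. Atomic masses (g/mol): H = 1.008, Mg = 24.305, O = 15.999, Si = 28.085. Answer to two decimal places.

Molar mass of Mg₃Si₄O₁₀(OH)₂ = 3·24.305 + 4·28.085 + 12·15.999 + 2·1.008 = 379.259 g/mol.
Each formula unit contains 3 Mg, equivalent to 3/1 = 3.0000 mol MgO.
M(MgO) = 1×24.305 + 1×15.999 = 40.304 g/mol.
Mass of MgO per formula unit = 3.0000 × 40.304 = 120.912 g.
MgO wt% = 120.912 / 379.259 × 100 = 31.88%.

31.88 wt%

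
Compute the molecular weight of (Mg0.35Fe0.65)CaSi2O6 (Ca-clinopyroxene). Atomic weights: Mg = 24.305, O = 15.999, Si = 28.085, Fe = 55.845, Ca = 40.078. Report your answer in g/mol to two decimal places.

237.05 g/mol

M = 0.35*24.305 + 0.65*55.845 + 1*40.078 + 2*28.085 + 6*15.999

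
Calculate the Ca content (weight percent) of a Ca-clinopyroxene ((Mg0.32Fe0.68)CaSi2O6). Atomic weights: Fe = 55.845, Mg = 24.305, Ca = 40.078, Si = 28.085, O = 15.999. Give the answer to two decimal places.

Formula mass = 0.32×24.305 + 0.68×55.845 + 1×40.078 + 2×28.085 + 6×15.999 = 237.994 g/mol, of which 40.078 g is Ca.
So Ca makes up 40.078/237.994 = 0.1684 of the mass, i.e. 16.84%.

16.84 weight percent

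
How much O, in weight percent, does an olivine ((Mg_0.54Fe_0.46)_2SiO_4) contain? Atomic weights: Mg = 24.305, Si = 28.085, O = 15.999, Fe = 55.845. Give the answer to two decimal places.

Molar mass of (Mg_0.54Fe_0.46)_2SiO_4: 1.08·24.305 + 0.92·55.845 + 1·28.085 + 4·15.999 = 169.708 g/mol.
Mass of O per formula unit: 4 × 15.999 = 63.996 g.
Weight fraction O = 63.996 / 169.708 = 0.3771.

37.71 weight percent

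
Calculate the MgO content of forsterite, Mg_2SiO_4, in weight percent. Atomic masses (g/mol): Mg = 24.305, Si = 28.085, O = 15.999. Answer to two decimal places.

M(Mg_2SiO_4) = 140.691 g/mol; M(MgO) = 40.304 g/mol.
Moles MgO per formula unit = 2 Mg ÷ 1 = 2.0000.
MgO fraction = (2.0000 × 40.304) / 140.691 = 80.608/140.691 = 0.5729.

57.29 wt%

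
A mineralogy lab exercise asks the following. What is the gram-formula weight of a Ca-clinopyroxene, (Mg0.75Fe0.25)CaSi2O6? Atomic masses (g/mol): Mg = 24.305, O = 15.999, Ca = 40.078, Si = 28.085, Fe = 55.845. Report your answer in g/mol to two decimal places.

224.43 g/mol

M = 0.75×24.305 + 0.25×55.845 + 1×40.078 + 2×28.085 + 6×15.999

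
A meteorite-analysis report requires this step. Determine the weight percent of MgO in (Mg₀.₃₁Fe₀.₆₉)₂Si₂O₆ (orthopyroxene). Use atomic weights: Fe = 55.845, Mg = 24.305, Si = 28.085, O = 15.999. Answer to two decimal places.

Molar mass of (Mg₀.₃₁Fe₀.₆₉)₂Si₂O₆ = 0.62*24.305 + 1.38*55.845 + 2*28.085 + 6*15.999 = 244.299 g/mol.
Each formula unit contains 0.62 Mg, equivalent to 0.62/1 = 0.6200 mol MgO.
M(MgO) = 1×24.305 + 1×15.999 = 40.304 g/mol.
Mass of MgO per formula unit = 0.6200 × 40.304 = 24.988 g.
MgO wt% = 24.988 / 244.299 × 100 = 10.23%.

10.23 wt%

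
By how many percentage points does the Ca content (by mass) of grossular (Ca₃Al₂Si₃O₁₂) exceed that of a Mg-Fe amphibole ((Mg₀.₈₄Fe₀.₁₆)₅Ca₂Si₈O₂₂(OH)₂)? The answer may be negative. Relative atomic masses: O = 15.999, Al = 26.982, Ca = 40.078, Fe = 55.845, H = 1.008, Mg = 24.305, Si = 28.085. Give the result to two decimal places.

17.12 percentage points

Ca in Ca₃Al₂Si₃O₁₂: molar mass 450.441 g/mol; 3×40.078 = 120.234 g → 26.69 wt%.
Ca in (Mg₀.₈₄Fe₀.₁₆)₅Ca₂Si₈O₂₂(OH)₂: molar mass 837.585 g/mol; 2×40.078 = 80.156 g → 9.57 wt%.
Difference = 26.69 − 9.57 = 17.12 percentage points.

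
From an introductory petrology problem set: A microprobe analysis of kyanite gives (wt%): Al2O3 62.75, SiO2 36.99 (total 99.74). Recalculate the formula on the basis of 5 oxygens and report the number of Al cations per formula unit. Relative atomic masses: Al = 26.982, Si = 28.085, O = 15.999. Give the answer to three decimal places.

Al2O3 (M=101.961): mol = 0.61543; Al = 1.23086, O = 1.84629.
SiO2 (M=60.083): mol = 0.61565; Si = 0.61565, O = 1.23130.
ΣO = 3.07759; factor = 5/ΣO = 1.62465.
Al apfu = 1.23086 × 1.62465 = 2.000.

2.000 Al apfu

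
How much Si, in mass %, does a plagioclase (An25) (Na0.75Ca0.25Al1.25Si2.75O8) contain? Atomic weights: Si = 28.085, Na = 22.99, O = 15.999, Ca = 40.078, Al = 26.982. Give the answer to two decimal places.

29.01 mass %

Formula mass = 0.75*22.99 + 0.25*40.078 + 1.25*26.982 + 2.75*28.085 + 8*15.999 = 266.215 g/mol, of which 77.234 g is Si.
So Si makes up 77.234/266.215 = 0.2901 of the mass, i.e. 29.01%.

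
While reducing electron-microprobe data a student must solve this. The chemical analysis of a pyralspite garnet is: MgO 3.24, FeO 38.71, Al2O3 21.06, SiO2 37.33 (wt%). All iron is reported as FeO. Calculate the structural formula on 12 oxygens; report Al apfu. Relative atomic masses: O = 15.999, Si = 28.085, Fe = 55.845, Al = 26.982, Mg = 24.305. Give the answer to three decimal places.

1.998 Al apfu

MgO (M=40.304): mol = 0.08039; Mg = 0.08039, O = 0.08039.
FeO (M=71.844): mol = 0.53881; Fe = 0.53881, O = 0.53881.
Al2O3 (M=101.961): mol = 0.20655; Al = 0.41310, O = 0.61965.
SiO2 (M=60.083): mol = 0.62131; Si = 0.62131, O = 1.24262.
ΣO = 2.48147; factor = 12/ΣO = 4.83584.
Al apfu = 0.41310 × 4.83584 = 1.998.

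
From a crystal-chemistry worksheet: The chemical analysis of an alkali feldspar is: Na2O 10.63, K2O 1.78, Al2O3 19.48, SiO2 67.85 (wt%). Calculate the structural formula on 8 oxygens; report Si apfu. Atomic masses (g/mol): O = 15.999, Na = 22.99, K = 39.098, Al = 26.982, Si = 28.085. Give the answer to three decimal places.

2.989 Si apfu

Na2O (M=61.979): mol = 0.17151; Na = 0.34302, O = 0.17151.
K2O (M=94.195): mol = 0.01890; K = 0.03780, O = 0.01890.
Al2O3 (M=101.961): mol = 0.19105; Al = 0.38210, O = 0.57315.
SiO2 (M=60.083): mol = 1.12927; Si = 1.12927, O = 2.25854.
ΣO = 3.02210; factor = 8/ΣO = 2.64717.
Si apfu = 1.12927 × 2.64717 = 2.989.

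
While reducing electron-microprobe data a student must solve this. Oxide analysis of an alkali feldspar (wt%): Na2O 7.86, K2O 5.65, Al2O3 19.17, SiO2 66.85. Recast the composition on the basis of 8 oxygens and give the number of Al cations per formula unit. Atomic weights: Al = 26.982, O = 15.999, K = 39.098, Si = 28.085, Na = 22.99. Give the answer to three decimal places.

1.011 Al apfu

Na2O: 7.86/61.979 = 0.12682 mol → 0.25364 mol Na, 0.12682 mol O.
K2O: 5.65/94.195 = 0.05998 mol → 0.11996 mol K, 0.05998 mol O.
Al2O3: 19.17/101.961 = 0.18801 mol → 0.37602 mol Al, 0.56403 mol O.
SiO2: 66.85/60.083 = 1.11263 mol → 1.11263 mol Si, 2.22526 mol O.
Total oxygen = 2.97609 mol. Normalization factor = 8/2.97609 = 2.68809.
Al per 8 O = 0.37602 × 2.68809 = 1.011.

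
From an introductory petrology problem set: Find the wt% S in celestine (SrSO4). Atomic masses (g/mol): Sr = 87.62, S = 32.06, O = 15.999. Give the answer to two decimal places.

Molar mass of SrSO4: 1*87.62 + 1*32.06 + 4*15.999 = 183.676 g/mol.
Mass of S per formula unit: 1 × 32.06 = 32.060 g.
Weight fraction S = 32.060 / 183.676 = 0.1745.

17.45 wt%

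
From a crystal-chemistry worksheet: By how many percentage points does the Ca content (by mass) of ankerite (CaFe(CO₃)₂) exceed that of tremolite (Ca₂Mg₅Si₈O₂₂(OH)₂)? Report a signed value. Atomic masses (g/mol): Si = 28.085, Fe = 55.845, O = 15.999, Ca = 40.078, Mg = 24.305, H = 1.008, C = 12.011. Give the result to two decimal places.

8.69 percentage points

Ca in CaFe(CO₃)₂: molar mass 215.939 g/mol; 1×40.078 = 40.078 g → 18.56 wt%.
Ca in Ca₂Mg₅Si₈O₂₂(OH)₂: molar mass 812.353 g/mol; 2×40.078 = 80.156 g → 9.87 wt%.
Difference = 18.56 − 9.87 = 8.69 percentage points.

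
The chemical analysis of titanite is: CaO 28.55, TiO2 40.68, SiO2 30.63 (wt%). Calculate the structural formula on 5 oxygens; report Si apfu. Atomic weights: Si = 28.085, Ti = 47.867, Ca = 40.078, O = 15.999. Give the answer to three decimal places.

1.001 Si apfu

CaO (M=56.077): mol = 0.50912; Ca = 0.50912, O = 0.50912.
TiO2 (M=79.865): mol = 0.50936; Ti = 0.50936, O = 1.01872.
SiO2 (M=60.083): mol = 0.50979; Si = 0.50979, O = 1.01958.
ΣO = 2.54742; factor = 5/ΣO = 1.96277.
Si apfu = 0.50979 × 1.96277 = 1.001.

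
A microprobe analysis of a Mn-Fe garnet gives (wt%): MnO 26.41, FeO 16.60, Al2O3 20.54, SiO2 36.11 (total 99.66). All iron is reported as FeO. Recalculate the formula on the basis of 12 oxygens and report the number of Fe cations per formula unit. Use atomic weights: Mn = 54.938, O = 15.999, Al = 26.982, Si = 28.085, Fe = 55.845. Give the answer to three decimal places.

1.151 Fe apfu

26.41 wt% MnO ÷ 70.937 g/mol = 0.37230 mol, giving 0.37230 Mn and 0.37230 O.
16.60 wt% FeO ÷ 71.844 g/mol = 0.23106 mol, giving 0.23106 Fe and 0.23106 O.
20.54 wt% Al2O3 ÷ 101.961 g/mol = 0.20145 mol, giving 0.40290 Al and 0.60435 O.
36.11 wt% SiO2 ÷ 60.083 g/mol = 0.60100 mol, giving 0.60100 Si and 1.20200 O.
Oxygen sums to 2.40971; scaling by 12/2.40971 = 4.97985 puts the formula on 12 O.
Fe: 0.23106 × 4.97985 = 1.151 atoms per formula unit.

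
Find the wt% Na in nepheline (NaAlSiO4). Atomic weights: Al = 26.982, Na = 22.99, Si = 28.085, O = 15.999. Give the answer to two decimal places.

Molar mass of NaAlSiO4: 1·22.99 + 1·26.982 + 1·28.085 + 4·15.999 = 142.053 g/mol.
Mass of Na per formula unit: 1 × 22.99 = 22.990 g.
Weight fraction Na = 22.990 / 142.053 = 0.1618.

16.18 weight percent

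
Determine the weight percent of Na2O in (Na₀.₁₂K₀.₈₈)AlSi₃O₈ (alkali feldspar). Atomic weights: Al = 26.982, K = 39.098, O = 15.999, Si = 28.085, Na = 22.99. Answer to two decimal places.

Formula mass = 276.394 g/mol.
0.12 Na → 0.0600 mol Na2O per formula unit; M(Na2O) = 61.979, so Na2O mass = 3.719 g.
3.719/276.394 × 100 = 1.35 wt%.

1.35 wt%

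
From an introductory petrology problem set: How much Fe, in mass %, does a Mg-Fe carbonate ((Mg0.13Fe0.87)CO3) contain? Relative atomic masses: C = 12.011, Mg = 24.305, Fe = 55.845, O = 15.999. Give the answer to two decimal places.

43.48 mass %

Formula mass = 0.13*24.305 + 0.87*55.845 + 1*12.011 + 3*15.999 = 111.753 g/mol, of which 48.585 g is Fe.
So Fe makes up 48.585/111.753 = 0.4348 of the mass, i.e. 43.48%.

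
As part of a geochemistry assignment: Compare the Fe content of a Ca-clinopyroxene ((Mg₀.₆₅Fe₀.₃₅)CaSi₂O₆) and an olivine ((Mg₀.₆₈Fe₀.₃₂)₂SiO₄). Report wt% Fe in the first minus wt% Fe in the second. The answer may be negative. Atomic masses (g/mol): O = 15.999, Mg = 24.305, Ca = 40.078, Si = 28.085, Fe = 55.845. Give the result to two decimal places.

-13.63 percentage points

M((Mg₀.₆₅Fe₀.₃₅)CaSi₂O₆) = 227.586 g/mol, so wt% Fe = 19.546/227.586 × 100 = 8.59%.
M((Mg₀.₆₈Fe₀.₃₂)₂SiO₄) = 160.877 g/mol, so wt% Fe = 35.741/160.877 × 100 = 22.22%.
8.59 − 22.22 = -13.63 pp.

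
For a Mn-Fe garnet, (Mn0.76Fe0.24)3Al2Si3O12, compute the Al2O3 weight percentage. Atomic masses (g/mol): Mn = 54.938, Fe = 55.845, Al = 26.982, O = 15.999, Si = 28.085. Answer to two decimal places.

20.57 wt%

M((Mn0.76Fe0.24)3Al2Si3O12) = 495.674 g/mol; M(Al2O3) = 101.961 g/mol.
Moles Al2O3 per formula unit = 2 Al ÷ 2 = 1.0000.
Al2O3 fraction = (1.0000 × 101.961) / 495.674 = 101.961/495.674 = 0.2057.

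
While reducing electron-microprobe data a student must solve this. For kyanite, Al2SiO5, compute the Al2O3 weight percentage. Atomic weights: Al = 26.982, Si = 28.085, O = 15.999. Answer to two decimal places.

Molar mass of Al2SiO5 = 2·26.982 + 1·28.085 + 5·15.999 = 162.044 g/mol.
Each formula unit contains 2 Al, equivalent to 2/2 = 1.0000 mol Al2O3.
M(Al2O3) = 2×26.982 + 3×15.999 = 101.961 g/mol.
Mass of Al2O3 per formula unit = 1.0000 × 101.961 = 101.961 g.
Al2O3 wt% = 101.961 / 162.044 × 100 = 62.92%.

62.92 wt%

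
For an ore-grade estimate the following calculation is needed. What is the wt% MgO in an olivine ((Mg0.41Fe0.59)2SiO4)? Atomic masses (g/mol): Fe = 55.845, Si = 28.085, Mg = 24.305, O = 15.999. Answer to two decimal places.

18.58 wt%

Formula mass = 177.908 g/mol.
0.82 Mg → 0.8200 mol MgO per formula unit; M(MgO) = 40.304, so MgO mass = 33.049 g.
33.049/177.908 × 100 = 18.58 wt%.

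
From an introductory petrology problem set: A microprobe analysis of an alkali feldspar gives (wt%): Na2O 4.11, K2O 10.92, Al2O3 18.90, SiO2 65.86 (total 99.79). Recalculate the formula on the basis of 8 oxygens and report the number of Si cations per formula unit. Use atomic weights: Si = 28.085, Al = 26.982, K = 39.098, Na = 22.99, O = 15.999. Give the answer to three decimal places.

2.992 Si apfu

Na2O (M=61.979): mol = 0.06631; Na = 0.13262, O = 0.06631.
K2O (M=94.195): mol = 0.11593; K = 0.23186, O = 0.11593.
Al2O3 (M=101.961): mol = 0.18536; Al = 0.37072, O = 0.55608.
SiO2 (M=60.083): mol = 1.09615; Si = 1.09615, O = 2.19230.
ΣO = 2.93062; factor = 8/ΣO = 2.72980.
Si apfu = 1.09615 × 2.72980 = 2.992.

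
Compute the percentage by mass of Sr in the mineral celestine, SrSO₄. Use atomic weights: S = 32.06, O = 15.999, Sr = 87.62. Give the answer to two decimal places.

47.70 wt%

Molar mass of SrSO₄: 1×87.62 + 1×32.06 + 4×15.999 = 183.676 g/mol.
Mass of Sr per formula unit: 1 × 87.62 = 87.620 g.
Weight fraction Sr = 87.620 / 183.676 = 0.4770.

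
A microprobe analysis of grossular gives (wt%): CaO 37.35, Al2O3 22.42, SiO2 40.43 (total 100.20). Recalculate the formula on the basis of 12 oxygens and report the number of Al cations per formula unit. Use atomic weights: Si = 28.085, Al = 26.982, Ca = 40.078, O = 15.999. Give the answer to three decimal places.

CaO (M=56.077): mol = 0.66605; Ca = 0.66605, O = 0.66605.
Al2O3 (M=101.961): mol = 0.21989; Al = 0.43978, O = 0.65967.
SiO2 (M=60.083): mol = 0.67290; Si = 0.67290, O = 1.34580.
ΣO = 2.67152; factor = 12/ΣO = 4.49182.
Al apfu = 0.43978 × 4.49182 = 1.975.

1.975 Al apfu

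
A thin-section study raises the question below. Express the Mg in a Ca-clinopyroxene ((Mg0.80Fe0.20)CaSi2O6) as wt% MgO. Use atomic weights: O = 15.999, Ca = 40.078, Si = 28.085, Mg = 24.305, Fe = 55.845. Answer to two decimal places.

M((Mg0.80Fe0.20)CaSi2O6) = 222.855 g/mol; M(MgO) = 40.304 g/mol.
Moles MgO per formula unit = 0.80 Mg ÷ 1 = 0.8000.
MgO fraction = (0.8000 × 40.304) / 222.855 = 32.243/222.855 = 0.1447.

14.47 wt%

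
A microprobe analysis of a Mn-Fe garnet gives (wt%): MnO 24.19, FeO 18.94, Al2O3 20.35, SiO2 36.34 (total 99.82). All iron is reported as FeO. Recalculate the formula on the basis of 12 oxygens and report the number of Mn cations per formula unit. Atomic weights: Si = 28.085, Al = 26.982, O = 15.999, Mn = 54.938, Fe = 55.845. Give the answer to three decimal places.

24.19 wt% MnO ÷ 70.937 g/mol = 0.34101 mol, giving 0.34101 Mn and 0.34101 O.
18.94 wt% FeO ÷ 71.844 g/mol = 0.26363 mol, giving 0.26363 Fe and 0.26363 O.
20.35 wt% Al2O3 ÷ 101.961 g/mol = 0.19959 mol, giving 0.39918 Al and 0.59877 O.
36.34 wt% SiO2 ÷ 60.083 g/mol = 0.60483 mol, giving 0.60483 Si and 1.20966 O.
Oxygen sums to 2.41307; scaling by 12/2.41307 = 4.97292 puts the formula on 12 O.
Mn: 0.34101 × 4.97292 = 1.696 atoms per formula unit.

1.696 Mn apfu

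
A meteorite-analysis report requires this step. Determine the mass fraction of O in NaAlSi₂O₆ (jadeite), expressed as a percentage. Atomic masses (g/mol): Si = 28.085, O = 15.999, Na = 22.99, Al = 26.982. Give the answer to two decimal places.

M(NaAlSi₂O₆) = 202.136 g/mol.
O contributes 6 × 15.999 = 95.994 g per mole.
95.994/202.136 = 0.4749 → 47.49%.

47.49 mass %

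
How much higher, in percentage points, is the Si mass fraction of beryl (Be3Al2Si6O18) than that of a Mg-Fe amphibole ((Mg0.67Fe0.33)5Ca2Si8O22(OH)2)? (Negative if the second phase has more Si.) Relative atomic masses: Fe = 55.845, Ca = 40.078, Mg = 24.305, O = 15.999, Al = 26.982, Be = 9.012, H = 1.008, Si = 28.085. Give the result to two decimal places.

Si in Be3Al2Si6O18: molar mass 537.492 g/mol; 6×28.085 = 168.510 g → 31.35 wt%.
Si in (Mg0.67Fe0.33)5Ca2Si8O22(OH)2: molar mass 864.394 g/mol; 8×28.085 = 224.680 g → 25.99 wt%.
Difference = 31.35 − 25.99 = 5.36 percentage points.

5.36 percentage points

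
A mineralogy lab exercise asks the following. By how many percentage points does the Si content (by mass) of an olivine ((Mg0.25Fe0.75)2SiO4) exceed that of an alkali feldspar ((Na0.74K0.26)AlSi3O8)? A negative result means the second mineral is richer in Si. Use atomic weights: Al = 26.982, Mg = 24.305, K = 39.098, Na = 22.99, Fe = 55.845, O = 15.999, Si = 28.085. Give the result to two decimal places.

-16.69 percentage points

Si in (Mg0.25Fe0.75)2SiO4: molar mass 188.001 g/mol; 1×28.085 = 28.085 g → 14.94 wt%.
Si in (Na0.74K0.26)AlSi3O8: molar mass 266.407 g/mol; 3×28.085 = 84.255 g → 31.63 wt%.
Difference = 14.94 − 31.63 = -16.69 percentage points.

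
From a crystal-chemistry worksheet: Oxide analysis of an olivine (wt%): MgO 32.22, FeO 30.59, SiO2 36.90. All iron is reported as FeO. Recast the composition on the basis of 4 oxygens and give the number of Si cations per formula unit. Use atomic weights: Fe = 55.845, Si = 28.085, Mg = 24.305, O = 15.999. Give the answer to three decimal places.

1.001 Si apfu

32.22 wt% MgO ÷ 40.304 g/mol = 0.79942 mol, giving 0.79942 Mg and 0.79942 O.
30.59 wt% FeO ÷ 71.844 g/mol = 0.42578 mol, giving 0.42578 Fe and 0.42578 O.
36.90 wt% SiO2 ÷ 60.083 g/mol = 0.61415 mol, giving 0.61415 Si and 1.22830 O.
Oxygen sums to 2.45350; scaling by 4/2.45350 = 1.63032 puts the formula on 4 O.
Si: 0.61415 × 1.63032 = 1.001 atoms per formula unit.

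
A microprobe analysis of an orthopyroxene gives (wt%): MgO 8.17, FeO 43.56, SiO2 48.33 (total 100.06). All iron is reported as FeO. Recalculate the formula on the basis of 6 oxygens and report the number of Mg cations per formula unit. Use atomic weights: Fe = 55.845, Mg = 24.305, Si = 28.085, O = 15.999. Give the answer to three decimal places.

8.17 wt% MgO ÷ 40.304 g/mol = 0.20271 mol, giving 0.20271 Mg and 0.20271 O.
43.56 wt% FeO ÷ 71.844 g/mol = 0.60631 mol, giving 0.60631 Fe and 0.60631 O.
48.33 wt% SiO2 ÷ 60.083 g/mol = 0.80439 mol, giving 0.80439 Si and 1.60878 O.
Oxygen sums to 2.41780; scaling by 6/2.41780 = 2.48159 puts the formula on 6 O.
Mg: 0.20271 × 2.48159 = 0.503 atoms per formula unit.

0.503 Mg apfu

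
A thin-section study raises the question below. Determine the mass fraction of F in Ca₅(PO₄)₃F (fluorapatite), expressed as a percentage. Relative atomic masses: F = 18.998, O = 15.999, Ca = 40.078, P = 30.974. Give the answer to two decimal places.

3.77 wt%

Formula mass = 5×40.078 + 3×30.974 + 12×15.999 + 1×18.998 = 504.298 g/mol, of which 18.998 g is F.
So F makes up 18.998/504.298 = 0.0377 of the mass, i.e. 3.77%.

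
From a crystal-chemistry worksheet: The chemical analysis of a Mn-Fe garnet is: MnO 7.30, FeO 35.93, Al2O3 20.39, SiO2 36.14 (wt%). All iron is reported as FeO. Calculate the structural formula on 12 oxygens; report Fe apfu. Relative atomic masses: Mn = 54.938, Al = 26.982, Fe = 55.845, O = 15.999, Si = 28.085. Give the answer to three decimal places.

MnO (M=70.937): mol = 0.10291; Mn = 0.10291, O = 0.10291.
FeO (M=71.844): mol = 0.50011; Fe = 0.50011, O = 0.50011.
Al2O3 (M=101.961): mol = 0.19998; Al = 0.39996, O = 0.59994.
SiO2 (M=60.083): mol = 0.60150; Si = 0.60150, O = 1.20300.
ΣO = 2.40596; factor = 12/ΣO = 4.98761.
Fe apfu = 0.50011 × 4.98761 = 2.494.

2.494 Fe apfu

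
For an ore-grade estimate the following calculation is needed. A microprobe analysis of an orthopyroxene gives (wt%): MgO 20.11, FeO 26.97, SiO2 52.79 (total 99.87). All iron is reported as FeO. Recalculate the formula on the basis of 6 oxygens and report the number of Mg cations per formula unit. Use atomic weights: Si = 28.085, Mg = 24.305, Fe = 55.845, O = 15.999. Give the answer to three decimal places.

MgO: 20.11/40.304 = 0.49896 mol → 0.49896 mol Mg, 0.49896 mol O.
FeO: 26.97/71.844 = 0.37540 mol → 0.37540 mol Fe, 0.37540 mol O.
SiO2: 52.79/60.083 = 0.87862 mol → 0.87862 mol Si, 1.75724 mol O.
Total oxygen = 2.63160 mol. Normalization factor = 6/2.63160 = 2.27998.
Mg per 6 O = 0.49896 × 2.27998 = 1.138.

1.138 Mg apfu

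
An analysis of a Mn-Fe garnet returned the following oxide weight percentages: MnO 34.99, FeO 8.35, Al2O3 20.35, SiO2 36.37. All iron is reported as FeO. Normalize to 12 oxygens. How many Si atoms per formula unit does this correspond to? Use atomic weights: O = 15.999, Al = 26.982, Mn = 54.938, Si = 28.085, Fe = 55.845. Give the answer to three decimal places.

MnO (M=70.937): mol = 0.49325; Mn = 0.49325, O = 0.49325.
FeO (M=71.844): mol = 0.11622; Fe = 0.11622, O = 0.11622.
Al2O3 (M=101.961): mol = 0.19959; Al = 0.39918, O = 0.59877.
SiO2 (M=60.083): mol = 0.60533; Si = 0.60533, O = 1.21066.
ΣO = 2.41890; factor = 12/ΣO = 4.96093.
Si apfu = 0.60533 × 4.96093 = 3.003.

3.003 Si apfu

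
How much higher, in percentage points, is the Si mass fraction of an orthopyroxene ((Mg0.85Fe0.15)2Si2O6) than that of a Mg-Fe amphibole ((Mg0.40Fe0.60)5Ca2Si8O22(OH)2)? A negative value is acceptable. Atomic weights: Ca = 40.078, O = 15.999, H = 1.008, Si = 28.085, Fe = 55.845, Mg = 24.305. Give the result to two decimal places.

1.95 percentage points

M((Mg0.85Fe0.15)2Si2O6) = 210.236 g/mol, so wt% Si = 56.170/210.236 × 100 = 26.72%.
M((Mg0.40Fe0.60)5Ca2Si8O22(OH)2) = 906.973 g/mol, so wt% Si = 224.680/906.973 × 100 = 24.77%.
26.72 − 24.77 = 1.95 pp.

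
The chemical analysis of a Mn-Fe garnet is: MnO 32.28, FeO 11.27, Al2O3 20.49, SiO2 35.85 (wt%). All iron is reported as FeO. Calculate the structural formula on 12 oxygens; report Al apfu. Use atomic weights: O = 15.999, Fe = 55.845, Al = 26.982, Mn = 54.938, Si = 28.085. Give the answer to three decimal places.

2.003 Al apfu

MnO: 32.28/70.937 = 0.45505 mol → 0.45505 mol Mn, 0.45505 mol O.
FeO: 11.27/71.844 = 0.15687 mol → 0.15687 mol Fe, 0.15687 mol O.
Al2O3: 20.49/101.961 = 0.20096 mol → 0.40192 mol Al, 0.60288 mol O.
SiO2: 35.85/60.083 = 0.59667 mol → 0.59667 mol Si, 1.19334 mol O.
Total oxygen = 2.40814 mol. Normalization factor = 12/2.40814 = 4.98310.
Al per 12 O = 0.40192 × 4.98310 = 2.003.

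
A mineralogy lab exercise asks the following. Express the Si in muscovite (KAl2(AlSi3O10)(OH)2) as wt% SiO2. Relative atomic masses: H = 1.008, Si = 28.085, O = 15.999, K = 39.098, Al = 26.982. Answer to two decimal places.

45.25 wt%

Formula mass = 398.303 g/mol.
3 Si → 3.0000 mol SiO2 per formula unit; M(SiO2) = 60.083, so SiO2 mass = 180.249 g.
180.249/398.303 × 100 = 45.25 wt%.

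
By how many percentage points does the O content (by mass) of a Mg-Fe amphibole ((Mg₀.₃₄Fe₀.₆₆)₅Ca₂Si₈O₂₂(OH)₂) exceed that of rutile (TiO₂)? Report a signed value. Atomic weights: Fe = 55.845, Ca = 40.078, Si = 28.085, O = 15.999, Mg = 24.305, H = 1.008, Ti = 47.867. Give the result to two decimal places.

1.83 percentage points

O in (Mg₀.₃₄Fe₀.₆₆)₅Ca₂Si₈O₂₂(OH)₂: molar mass 916.435 g/mol; 24×15.999 = 383.976 g → 41.90 wt%.
O in TiO₂: molar mass 79.865 g/mol; 2×15.999 = 31.998 g → 40.07 wt%.
Difference = 41.90 − 40.07 = 1.83 percentage points.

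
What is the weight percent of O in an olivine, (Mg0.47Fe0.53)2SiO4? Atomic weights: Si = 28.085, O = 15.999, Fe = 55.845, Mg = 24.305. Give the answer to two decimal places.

36.75 weight percent

Formula mass = 0.94*24.305 + 1.06*55.845 + 1*28.085 + 4*15.999 = 174.123 g/mol, of which 63.996 g is O.
So O makes up 63.996/174.123 = 0.3675 of the mass, i.e. 36.75%.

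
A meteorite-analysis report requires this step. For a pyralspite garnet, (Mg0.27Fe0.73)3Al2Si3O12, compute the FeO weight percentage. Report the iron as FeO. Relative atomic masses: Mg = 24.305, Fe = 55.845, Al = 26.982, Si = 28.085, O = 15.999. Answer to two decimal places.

33.32 wt%

Formula mass = 472.195 g/mol.
2.19 Fe → 2.1900 mol FeO per formula unit; M(FeO) = 71.844, so FeO mass = 157.338 g.
157.338/472.195 × 100 = 33.32 wt%.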